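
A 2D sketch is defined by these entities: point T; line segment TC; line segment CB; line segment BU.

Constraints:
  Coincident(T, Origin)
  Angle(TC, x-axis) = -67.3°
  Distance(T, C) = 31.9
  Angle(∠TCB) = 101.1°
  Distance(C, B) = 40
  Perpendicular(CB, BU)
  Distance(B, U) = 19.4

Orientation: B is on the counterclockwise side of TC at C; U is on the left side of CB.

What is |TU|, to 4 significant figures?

47.65

T is at the origin; TC runs at -67.3° with length 31.9, so C = 31.9·(cos -67.3°, sin -67.3°) = (12.31, -29.43). ∠TCB = 101.1°, so CB runs at -67.3° + (180° − 101.1°) = 11.60° from the x-axis; with |CB| = 40.0, B = C + 40.0·(cos 11.60°, sin 11.60°) = (51.49, -21.39). CB ⟂ BU; with |BU| = 19.4 on the left of CB, U = B + 19.4·(-0.2011, 0.9796) = (47.59, -2.382). Then |TU| = |U − T| = 47.65.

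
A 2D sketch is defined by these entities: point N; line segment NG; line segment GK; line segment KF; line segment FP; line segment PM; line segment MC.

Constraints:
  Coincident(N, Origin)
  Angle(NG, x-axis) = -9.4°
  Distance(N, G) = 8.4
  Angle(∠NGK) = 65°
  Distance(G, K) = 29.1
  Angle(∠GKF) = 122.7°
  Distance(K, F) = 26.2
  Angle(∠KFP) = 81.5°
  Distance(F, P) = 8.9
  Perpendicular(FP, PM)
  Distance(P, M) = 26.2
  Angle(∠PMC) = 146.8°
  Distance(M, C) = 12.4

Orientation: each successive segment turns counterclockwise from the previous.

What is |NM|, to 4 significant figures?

21.64

N is at the origin; NG runs at -9.4° with length 8.4, so G = (8.287, -1.372). ∠NGK = 65.0° gives GK at 105.6° from the x-axis; with |GK| = 29.1, K = (0.4616, 26.66). ∠GKF = 122.7° gives KF at 162.9° from the x-axis; with |KF| = 26.2, F = (-24.58, 34.36). ∠KFP = 81.5° gives FP at -98.60° from the x-axis; with |FP| = 8.9, P = (-25.91, 25.56). FP is perpendicular to PM, so PM runs at -8.600°; with |PM| = 26.2, M = (-0.005585, 21.64). Then |NM| = |M − N| = 21.64.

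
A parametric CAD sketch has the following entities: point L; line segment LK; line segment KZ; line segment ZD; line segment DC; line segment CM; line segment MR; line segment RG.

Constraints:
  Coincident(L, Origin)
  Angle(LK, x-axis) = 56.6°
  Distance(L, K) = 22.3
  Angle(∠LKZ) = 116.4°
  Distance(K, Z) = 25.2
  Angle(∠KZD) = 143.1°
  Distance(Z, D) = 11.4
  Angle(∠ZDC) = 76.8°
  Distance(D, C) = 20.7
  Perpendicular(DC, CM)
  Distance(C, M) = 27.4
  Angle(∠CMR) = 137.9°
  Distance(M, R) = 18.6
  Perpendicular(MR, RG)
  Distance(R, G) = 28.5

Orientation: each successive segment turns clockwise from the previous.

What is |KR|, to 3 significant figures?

19.5

DC is perpendicular to CM, so CM runs at 123°; with |CM| = 27.4, M = (13.2, 19.4). ∠CMR = 137.9° gives MR at 80.8° from the x-axis; with |MR| = 18.6, R = (16.2, 37.8). Then |KR| = |R − K| = 19.5.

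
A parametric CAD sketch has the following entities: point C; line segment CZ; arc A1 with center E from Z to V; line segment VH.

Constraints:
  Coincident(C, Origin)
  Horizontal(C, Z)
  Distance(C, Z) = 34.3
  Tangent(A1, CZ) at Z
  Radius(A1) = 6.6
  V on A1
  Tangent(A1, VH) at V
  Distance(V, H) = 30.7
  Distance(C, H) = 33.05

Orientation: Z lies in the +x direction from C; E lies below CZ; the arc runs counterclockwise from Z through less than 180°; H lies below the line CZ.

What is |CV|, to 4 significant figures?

28.74

Checks: C.y = 0.00, Z.y = 0.00 ✓; |EV| = 6.600 ✓; ∠(EV, VH) = 90.00° ✓; |VH| = 30.70 ✓; |CH| = 33.05 ✓.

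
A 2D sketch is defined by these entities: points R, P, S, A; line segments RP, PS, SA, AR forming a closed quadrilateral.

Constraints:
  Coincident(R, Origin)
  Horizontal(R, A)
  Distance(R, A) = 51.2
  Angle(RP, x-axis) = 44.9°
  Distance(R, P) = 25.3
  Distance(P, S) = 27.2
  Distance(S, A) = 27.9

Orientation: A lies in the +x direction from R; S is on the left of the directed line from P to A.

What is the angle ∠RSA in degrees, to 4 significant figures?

74.20°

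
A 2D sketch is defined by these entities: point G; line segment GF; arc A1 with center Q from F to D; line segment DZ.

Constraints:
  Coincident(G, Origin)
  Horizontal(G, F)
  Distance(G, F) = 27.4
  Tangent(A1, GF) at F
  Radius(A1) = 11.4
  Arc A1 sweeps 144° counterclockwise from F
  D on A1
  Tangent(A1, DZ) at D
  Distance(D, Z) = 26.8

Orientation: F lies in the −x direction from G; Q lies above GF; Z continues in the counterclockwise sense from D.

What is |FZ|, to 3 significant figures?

39.3

On A1, F sits at bearing -90° from Q; a 144° counterclockwise sweep puts D at bearing 54°, so D = Q + 11.4·(cos 54°, sin 54°) = (-20.7, 20.6). Since A1 is tangent to DZ there, QD ⟂ DZ, so DZ runs along (−sin 54°, cos 54°); with |DZ| = 26.8, Z = (-42.4, 36.4). Then |FZ| = |Z − F| = 39.3.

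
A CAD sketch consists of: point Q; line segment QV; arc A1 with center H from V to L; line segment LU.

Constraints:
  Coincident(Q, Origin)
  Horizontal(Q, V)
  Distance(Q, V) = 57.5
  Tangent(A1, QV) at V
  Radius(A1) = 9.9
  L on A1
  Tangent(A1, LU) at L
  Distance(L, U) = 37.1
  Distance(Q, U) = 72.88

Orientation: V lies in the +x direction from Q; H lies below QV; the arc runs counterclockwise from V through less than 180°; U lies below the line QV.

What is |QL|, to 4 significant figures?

49.19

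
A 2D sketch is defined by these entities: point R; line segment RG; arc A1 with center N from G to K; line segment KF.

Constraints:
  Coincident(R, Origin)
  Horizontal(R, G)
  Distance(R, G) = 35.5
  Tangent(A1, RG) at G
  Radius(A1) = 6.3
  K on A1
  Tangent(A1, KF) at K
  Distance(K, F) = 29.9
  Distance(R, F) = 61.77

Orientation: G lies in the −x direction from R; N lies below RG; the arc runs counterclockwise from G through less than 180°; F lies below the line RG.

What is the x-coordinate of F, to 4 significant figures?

-53.38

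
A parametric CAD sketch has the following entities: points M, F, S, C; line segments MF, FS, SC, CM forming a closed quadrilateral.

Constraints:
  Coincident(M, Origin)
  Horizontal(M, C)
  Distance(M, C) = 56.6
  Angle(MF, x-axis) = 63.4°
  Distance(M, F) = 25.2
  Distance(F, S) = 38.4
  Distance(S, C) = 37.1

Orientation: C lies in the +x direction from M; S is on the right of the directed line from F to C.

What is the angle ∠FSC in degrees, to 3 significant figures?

84.2°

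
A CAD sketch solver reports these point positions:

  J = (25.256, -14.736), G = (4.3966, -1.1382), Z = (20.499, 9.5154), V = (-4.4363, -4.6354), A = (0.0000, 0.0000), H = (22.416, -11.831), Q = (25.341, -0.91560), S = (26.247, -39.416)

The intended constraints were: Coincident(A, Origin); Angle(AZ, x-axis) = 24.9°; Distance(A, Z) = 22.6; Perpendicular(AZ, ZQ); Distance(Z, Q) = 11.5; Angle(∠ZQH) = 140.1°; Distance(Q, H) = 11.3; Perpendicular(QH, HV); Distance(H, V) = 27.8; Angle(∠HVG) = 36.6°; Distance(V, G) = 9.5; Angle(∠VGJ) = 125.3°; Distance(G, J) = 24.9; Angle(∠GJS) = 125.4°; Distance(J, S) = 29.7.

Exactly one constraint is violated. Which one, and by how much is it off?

Distance(J, S) = 29.7 — off by 5.00.

A = (0.00, 0.00) ✓; AZ at 24.90° ✓; |AZ| = 22.60 ✓; ∠(AZ, ZQ) = 90.00° ✓; |ZQ| = 11.50 ✓; ∠ZQH = 140.1° ✓; |QH| = 11.30 ✓; ∠(QH, HV) = 90.00° ✓; |HV| = 27.80 ✓; ∠HVG = 36.60° ✓; |VG| = 9.500 ✓; ∠VGJ = 125.3° ✓; |GJ| = 24.90 ✓; ∠GJS = 125.4° ✓; |JS| = 24.70 ✗.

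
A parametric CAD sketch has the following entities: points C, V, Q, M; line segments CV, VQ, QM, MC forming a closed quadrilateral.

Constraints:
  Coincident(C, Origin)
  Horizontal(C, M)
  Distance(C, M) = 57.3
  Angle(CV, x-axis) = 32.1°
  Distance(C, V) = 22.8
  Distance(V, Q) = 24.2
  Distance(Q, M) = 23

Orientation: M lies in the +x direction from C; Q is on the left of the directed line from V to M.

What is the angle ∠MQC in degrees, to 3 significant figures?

106°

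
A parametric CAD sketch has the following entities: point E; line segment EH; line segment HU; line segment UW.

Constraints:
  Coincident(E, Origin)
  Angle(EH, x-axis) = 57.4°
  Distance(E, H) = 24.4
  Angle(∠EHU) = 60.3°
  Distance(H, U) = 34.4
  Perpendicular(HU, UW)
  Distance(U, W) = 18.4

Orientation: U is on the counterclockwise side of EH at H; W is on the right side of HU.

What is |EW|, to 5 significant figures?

45.448

∠EHU = 60.3°, so HU runs at 57.4° + (180° − 60.3°) = 177.10° from the x-axis; with |HU| = 34.4, U = H + 34.4·(cos 177.10°, sin 177.10°) = (-21.210, 22.296). HU is perpendicular to UW; with |UW| = 18.4 on the right of HU, W = U + 18.4·(0.050593, 0.99872) = (-20.279, 40.673). Then |EW| = |W − E| = 45.448.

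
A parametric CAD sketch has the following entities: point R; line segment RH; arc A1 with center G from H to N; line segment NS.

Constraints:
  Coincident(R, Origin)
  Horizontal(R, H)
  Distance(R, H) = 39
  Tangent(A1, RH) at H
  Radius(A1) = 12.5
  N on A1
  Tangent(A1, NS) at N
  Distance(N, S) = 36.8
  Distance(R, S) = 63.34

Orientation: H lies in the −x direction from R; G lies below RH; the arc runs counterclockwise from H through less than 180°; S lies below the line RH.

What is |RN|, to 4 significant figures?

53.43

Checks: |GN| = 12.50 ✓; ∠(GN, NS) = 90.00° ✓; |NS| = 36.80 ✓; |RS| = 63.34 ✓.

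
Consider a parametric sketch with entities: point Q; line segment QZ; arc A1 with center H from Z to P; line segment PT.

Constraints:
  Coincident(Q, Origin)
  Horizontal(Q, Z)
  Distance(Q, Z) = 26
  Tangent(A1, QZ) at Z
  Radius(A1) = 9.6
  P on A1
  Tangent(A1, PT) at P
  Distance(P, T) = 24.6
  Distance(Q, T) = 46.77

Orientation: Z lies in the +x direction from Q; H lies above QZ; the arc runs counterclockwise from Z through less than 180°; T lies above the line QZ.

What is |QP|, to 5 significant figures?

37.242

Q is at the origin; Q and Z share the same y with |QZ| = 26.0 and Z on the +x side, so Z = (26.000, 0.0000). Since A1 is tangent to QZ there, HZ ⟂ QZ, so H = Z + (0, 9.6) = (26.000, 9.6000). Since HP ⟂ PT (tangency), |HT| = √(9.6² + 24.6²) = 26.407 regardless of where P sits on A1. So T lies on both circle(Q, 46.77) and circle(H, 26.407); the above-QZ intersection is T = (30.261, 35.661). P is the foot of the tangent from T: P = (35.389, 11.601).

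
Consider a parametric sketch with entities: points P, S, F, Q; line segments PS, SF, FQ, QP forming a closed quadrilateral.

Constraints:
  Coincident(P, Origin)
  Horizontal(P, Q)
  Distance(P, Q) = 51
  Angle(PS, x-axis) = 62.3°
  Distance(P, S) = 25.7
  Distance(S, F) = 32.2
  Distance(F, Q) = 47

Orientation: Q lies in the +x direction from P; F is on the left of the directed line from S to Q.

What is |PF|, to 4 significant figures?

57.04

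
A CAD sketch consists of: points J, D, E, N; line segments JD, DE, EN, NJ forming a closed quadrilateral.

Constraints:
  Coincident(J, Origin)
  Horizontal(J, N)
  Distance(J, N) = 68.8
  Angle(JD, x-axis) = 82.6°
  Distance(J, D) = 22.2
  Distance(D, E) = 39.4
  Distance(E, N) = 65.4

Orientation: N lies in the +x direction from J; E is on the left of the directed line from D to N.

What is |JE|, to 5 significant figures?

59.167

J is at the origin; J and N share the same y with |JN| = 68.8 and N in +x, so N = (68.8, 0). JD runs at 82.6° with |JD| = 22.2, so D = (2.8593, 22.015). E is determined by |DE| = 39.4 and |EN| = 65.4 together: it lies at the intersection of circle(D, 39.4) and circle(N, 65.4). With |DN| = 69.519, the foot of the radical line on DN is 15.162 from D and the perpendicular offset is √(39.4² − 15.162²) = 36.366. Taking the left-of-DN solution: E = (28.757, 51.708).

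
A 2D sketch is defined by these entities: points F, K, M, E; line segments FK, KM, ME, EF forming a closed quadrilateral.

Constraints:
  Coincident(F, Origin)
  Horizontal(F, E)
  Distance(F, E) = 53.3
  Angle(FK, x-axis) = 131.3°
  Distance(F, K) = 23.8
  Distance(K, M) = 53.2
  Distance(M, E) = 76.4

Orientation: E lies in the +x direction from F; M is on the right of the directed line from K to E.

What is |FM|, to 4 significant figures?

38.15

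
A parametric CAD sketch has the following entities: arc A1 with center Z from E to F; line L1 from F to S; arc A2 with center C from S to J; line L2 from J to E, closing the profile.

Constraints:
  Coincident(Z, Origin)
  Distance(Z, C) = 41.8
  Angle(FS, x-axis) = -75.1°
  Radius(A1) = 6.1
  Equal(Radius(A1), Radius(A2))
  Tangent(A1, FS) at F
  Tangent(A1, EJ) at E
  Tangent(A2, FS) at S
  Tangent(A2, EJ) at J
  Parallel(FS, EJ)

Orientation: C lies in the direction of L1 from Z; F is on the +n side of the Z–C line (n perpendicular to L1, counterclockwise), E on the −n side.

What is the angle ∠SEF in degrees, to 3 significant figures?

73.7°

Tangency of A1 to both parallel lines with radius 6.1 puts F and E at Z ± 6.1·n: F = (5.89, 1.57), E = (-5.89, -1.57). Equal radii place S and J the same way about C: S = C + 6.1·n = (16.6, -38.8), J = C − 6.1·n = (4.85, -42.0). Then cos ∠SEF = ES·EF / (|ES||EF|), giving 73.7°.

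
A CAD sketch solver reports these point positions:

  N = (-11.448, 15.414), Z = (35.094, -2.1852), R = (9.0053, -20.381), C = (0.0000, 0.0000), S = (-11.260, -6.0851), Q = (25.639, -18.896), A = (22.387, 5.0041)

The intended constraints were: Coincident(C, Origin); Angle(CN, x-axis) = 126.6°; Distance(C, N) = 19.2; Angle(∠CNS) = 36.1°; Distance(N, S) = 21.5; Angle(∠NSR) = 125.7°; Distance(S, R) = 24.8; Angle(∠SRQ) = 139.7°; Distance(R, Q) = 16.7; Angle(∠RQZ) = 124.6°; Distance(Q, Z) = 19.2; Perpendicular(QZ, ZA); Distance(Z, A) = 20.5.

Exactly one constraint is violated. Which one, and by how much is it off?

Distance(Z, A) = 20.5 — off by 5.90.

C = (0.00, 0.00) ✓; CN at 126.6° ✓; |CN| = 19.20 ✓; ∠CNS = 36.10° ✓; |NS| = 21.50 ✓; ∠NSR = 125.7° ✓; |SR| = 24.80 ✓; ∠SRQ = 139.7° ✓; |RQ| = 16.70 ✓; ∠RQZ = 124.6° ✓; |QZ| = 19.20 ✓; ∠(QZ, ZA) = 90.00° ✓; |ZA| = 14.60 ✗.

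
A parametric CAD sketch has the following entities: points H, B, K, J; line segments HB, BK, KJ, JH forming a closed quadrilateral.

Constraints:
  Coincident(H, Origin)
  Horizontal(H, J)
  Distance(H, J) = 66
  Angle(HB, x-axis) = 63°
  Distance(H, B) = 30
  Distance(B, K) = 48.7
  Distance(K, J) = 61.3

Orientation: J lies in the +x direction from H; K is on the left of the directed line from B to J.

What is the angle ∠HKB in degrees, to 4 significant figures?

8.071°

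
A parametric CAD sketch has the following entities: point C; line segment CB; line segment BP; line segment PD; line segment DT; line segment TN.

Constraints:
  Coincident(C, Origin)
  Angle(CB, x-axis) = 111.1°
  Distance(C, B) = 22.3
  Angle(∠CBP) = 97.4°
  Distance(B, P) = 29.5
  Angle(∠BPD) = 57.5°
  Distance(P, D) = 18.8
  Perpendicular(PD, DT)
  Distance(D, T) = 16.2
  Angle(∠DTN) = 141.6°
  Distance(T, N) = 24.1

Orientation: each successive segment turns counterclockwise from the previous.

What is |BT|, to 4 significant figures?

9.168

∠BPD = 57.5° gives PD at -43.80° from the x-axis; with |PD| = 18.8, D = (-23.12, 0.8058). PD is perpendicular to DT, so DT runs at 46.20°; with |DT| = 16.2, T = (-11.91, 12.50). Then |BT| = |T − B| = 9.168.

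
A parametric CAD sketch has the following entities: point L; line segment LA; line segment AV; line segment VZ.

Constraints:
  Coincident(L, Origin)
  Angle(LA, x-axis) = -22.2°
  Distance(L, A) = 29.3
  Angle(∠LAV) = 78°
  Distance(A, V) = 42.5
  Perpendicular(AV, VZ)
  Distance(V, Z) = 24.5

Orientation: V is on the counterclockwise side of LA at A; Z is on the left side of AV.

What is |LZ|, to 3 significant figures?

36.6

L is at the origin; LA runs at -22.2° with length 29.3, so A = 29.3·(cos -22.2°, sin -22.2°) = (27.1, -11.1). ∠LAV = 78.0°, so AV runs at -22.2° + (180° − 78.0°) = 79.8° from the x-axis; with |AV| = 42.5, V = A + 42.5·(cos 79.8°, sin 79.8°) = (34.7, 30.8). AV ⟂ VZ; with |VZ| = 24.5 on the left of AV, Z = V + 24.5·(-0.984, 0.177) = (10.5, 35.1). Then |LZ| = |Z − L| = 36.6.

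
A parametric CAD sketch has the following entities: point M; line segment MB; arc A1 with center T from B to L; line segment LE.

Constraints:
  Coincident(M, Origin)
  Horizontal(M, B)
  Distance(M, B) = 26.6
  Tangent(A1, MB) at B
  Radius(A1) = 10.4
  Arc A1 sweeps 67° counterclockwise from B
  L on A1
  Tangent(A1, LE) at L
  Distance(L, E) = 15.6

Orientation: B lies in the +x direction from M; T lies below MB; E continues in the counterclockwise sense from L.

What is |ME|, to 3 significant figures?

23.4

M is at the origin; M and B share the same y with |MB| = 26.6 and B on the +x side, so B = (26.6, 0.00). Since A1 is tangent to MB there, TB ⟂ MB, so T = B + (0, -10.4) = (26.6, -10.4). On A1, B sits at bearing 90° from T; a 67° counterclockwise sweep puts L at bearing 157°, so L = T + 10.4·(cos 157°, sin 157°) = (17.0, -6.34). Since A1 is tangent to LE there, TL ⟂ LE, so LE runs along (−sin 157°, cos 157°); with |LE| = 15.6, E = (10.9, -20.7). Then |ME| = |E − M| = 23.4.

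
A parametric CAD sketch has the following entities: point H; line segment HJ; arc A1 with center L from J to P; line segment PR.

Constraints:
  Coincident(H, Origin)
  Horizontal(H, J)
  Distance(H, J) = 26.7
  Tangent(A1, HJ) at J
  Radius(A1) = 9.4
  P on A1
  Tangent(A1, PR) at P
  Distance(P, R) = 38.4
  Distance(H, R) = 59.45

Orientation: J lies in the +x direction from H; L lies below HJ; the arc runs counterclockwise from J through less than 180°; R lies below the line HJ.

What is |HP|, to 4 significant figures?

22.70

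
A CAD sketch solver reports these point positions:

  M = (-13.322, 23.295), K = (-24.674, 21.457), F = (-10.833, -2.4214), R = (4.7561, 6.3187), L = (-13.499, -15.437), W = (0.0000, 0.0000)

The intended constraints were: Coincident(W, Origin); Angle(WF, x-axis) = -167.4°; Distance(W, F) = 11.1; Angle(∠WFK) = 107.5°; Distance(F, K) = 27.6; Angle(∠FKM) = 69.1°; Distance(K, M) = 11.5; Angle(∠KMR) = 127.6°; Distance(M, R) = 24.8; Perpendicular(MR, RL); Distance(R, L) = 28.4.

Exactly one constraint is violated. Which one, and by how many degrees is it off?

Perpendicular(MR, RL) — off by 3.20°.

W = (0.00, 0.00) ✓; WF at -167.4° ✓; |WF| = 11.10 ✓; ∠WFK = 107.5° ✓; |FK| = 27.60 ✓; ∠FKM = 69.10° ✓; |KM| = 11.50 ✓; ∠KMR = 127.6° ✓; |MR| = 24.80 ✓; ∠(MR, RL) = 86.80° ✗; |RL| = 28.40 ✓.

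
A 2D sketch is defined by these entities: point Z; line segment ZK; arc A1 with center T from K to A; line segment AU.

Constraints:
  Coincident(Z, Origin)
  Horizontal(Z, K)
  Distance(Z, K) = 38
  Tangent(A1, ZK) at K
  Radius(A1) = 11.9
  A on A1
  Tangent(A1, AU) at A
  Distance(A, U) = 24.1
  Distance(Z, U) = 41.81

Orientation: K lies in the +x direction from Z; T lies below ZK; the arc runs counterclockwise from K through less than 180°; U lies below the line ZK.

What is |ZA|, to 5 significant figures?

28.236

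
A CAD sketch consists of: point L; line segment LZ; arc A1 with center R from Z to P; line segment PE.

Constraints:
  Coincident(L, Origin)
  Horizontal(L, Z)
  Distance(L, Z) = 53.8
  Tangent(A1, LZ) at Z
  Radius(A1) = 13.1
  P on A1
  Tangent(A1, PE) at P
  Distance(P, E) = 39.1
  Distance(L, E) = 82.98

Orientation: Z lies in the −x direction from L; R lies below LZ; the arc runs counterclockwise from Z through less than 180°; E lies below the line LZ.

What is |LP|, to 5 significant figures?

68.338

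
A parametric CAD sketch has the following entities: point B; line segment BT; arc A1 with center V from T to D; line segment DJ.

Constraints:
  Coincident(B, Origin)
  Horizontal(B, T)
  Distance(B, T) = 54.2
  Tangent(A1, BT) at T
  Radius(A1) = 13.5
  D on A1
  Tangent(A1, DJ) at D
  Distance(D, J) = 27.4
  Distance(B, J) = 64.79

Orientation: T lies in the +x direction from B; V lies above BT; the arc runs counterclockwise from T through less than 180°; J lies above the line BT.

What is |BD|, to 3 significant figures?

68.4

B is at the origin; BT is horizontal with |BT| = 54.2 and T on the +x side, so T = (54.2, 0.00). The tangent condition forces VT to be normal to BT, so V = T + (0, 13.5) = (54.2, 13.5). Since VD ⟂ DJ (tangency), |VJ| = √(13.5² + 27.4²) = 30.5 regardless of where D sits on A1. So J lies on both circle(B, 64.79) and circle(V, 30.5); the above-BT intersection is J = (48.1, 43.4). D is the foot of the tangent from J: D = (64.9, 21.8).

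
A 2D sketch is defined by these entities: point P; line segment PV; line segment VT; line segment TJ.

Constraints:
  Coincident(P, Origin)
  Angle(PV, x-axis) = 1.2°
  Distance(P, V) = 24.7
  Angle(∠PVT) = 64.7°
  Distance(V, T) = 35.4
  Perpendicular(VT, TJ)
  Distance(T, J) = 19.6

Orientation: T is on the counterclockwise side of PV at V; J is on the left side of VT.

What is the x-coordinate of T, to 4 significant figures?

8.899

P is at the origin; PV runs at 1.2° with length 24.7, so V = 24.7·(cos 1.2°, sin 1.2°) = (24.69, 0.5173). ∠PVT = 64.7°, so VT runs at 1.2° + (180° − 64.7°) = 116.5° from the x-axis; with |VT| = 35.4, T = V + 35.4·(cos 116.5°, sin 116.5°) = (8.899, 32.20). So T.x = 8.899.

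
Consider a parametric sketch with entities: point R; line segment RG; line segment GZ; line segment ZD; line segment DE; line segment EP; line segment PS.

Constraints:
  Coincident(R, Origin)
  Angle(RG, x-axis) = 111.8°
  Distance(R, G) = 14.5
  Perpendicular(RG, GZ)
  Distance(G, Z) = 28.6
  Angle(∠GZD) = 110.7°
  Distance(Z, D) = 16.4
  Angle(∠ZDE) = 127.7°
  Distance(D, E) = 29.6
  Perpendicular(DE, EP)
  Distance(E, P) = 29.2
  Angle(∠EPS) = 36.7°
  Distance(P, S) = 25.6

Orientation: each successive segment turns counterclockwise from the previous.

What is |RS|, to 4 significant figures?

21.28

R is at the origin; RG runs at 111.8° with length 14.5, so G = (-5.385, 13.46). RG is perpendicular to GZ, so GZ runs at -158.2°; with |GZ| = 28.6, Z = (-31.94, 2.842). ∠GZD = 110.7° gives ZD at -88.90° from the x-axis; with |ZD| = 16.4, D = (-31.62, -13.56). ∠ZDE = 127.7° gives DE at -36.60° from the x-axis; with |DE| = 29.6, E = (-7.861, -31.20). DE is perpendicular to EP, so EP runs at 53.40°; with |EP| = 29.2, P = (9.548, -7.761). ∠EPS = 36.7° gives PS at -163.3° from the x-axis; with |PS| = 25.6, S = (-14.97, -15.12). Then |RS| = |S − R| = 21.28.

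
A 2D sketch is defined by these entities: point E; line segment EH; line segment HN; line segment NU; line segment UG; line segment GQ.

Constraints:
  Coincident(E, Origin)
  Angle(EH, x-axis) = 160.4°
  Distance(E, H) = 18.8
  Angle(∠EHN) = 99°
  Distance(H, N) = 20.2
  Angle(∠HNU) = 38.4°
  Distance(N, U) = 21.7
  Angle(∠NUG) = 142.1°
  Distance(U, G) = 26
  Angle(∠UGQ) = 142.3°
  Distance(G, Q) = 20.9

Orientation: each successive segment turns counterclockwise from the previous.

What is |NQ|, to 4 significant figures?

59.66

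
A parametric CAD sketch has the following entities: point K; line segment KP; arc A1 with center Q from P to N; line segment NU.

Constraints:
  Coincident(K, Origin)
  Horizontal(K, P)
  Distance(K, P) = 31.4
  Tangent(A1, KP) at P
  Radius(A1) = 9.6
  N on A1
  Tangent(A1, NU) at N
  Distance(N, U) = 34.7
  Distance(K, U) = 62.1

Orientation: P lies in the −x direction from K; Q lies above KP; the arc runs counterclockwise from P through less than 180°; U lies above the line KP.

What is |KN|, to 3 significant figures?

28.3

Checks: |QN| = 9.600 ✓; ∠(QN, NU) = 90.00° ✓; |NU| = 34.70 ✓; |KU| = 62.10 ✓.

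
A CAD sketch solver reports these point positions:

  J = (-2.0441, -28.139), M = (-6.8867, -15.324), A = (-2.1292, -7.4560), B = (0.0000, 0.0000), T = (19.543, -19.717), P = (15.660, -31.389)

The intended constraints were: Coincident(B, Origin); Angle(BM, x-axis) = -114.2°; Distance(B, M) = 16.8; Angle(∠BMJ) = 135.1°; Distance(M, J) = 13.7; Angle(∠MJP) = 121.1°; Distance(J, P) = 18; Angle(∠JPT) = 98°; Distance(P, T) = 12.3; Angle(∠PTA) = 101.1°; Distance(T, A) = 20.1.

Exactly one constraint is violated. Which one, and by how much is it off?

Distance(T, A) = 20.1 — off by 4.80.

B = (0.00, 0.00) ✓; BM at -114.2° ✓; |BM| = 16.80 ✓; ∠BMJ = 135.1° ✓; |MJ| = 13.70 ✓; ∠MJP = 121.1° ✓; |JP| = 18.00 ✓; ∠JPT = 98.00° ✓; |PT| = 12.30 ✓; ∠PTA = 101.1° ✓; |TA| = 24.90 ✗.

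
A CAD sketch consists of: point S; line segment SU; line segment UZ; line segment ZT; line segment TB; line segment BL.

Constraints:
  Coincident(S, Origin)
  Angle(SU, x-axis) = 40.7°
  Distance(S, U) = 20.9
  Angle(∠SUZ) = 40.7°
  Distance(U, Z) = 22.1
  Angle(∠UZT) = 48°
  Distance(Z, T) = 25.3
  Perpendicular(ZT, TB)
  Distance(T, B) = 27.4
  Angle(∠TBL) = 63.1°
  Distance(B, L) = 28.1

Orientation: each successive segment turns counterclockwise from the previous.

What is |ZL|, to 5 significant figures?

14.689

S is at the origin; SU runs at 40.7° with length 20.9, so U = (15.845, 13.629). ∠SUZ = 40.7° gives UZ at -180.00° from the x-axis; with |UZ| = 22.1, Z = (-6.2550, 13.629). ∠UZT = 48.0° gives ZT at -48.000° from the x-axis; with |ZT| = 25.3, T = (10.674, -5.1727). The perpendicularity gives TB at right angles to ZT, so TB runs at 42.000°; with |TB| = 27.4, B = (31.036, 13.161). ∠TBL = 63.1° gives BL at 158.90° from the x-axis; with |BL| = 28.1, L = (4.8202, 23.277). Then |ZL| = |L − Z| = 14.689.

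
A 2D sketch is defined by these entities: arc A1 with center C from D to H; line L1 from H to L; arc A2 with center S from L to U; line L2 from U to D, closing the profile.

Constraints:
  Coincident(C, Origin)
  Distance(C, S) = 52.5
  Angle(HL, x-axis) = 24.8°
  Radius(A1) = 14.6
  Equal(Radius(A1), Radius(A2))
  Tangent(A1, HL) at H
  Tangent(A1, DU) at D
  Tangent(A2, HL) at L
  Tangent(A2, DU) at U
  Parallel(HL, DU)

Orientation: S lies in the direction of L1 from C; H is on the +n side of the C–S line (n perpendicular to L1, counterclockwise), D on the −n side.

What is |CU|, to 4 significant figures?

54.49

The slot axis is L1's direction at 24.8°, so u = (cos 24.8°, sin 24.8°) = (0.9078, 0.4195) and n = (−sin 24.8°, cos 24.8°) = (-0.4195, 0.9078). C is at the origin and S lies 52.5 along u from C, so S = 52.5·u = (47.66, 22.02). Tangency of A1 to both parallel lines with radius 14.6 puts H and D at C ± 14.6·n: H = (-6.124, 13.25), D = (6.124, -13.25). Equal radii place L and U the same way about S: L = S + 14.6·n = (41.53, 35.27), U = S − 14.6·n = (53.78, 8.768). Then |CU| = |U − C| = 54.49.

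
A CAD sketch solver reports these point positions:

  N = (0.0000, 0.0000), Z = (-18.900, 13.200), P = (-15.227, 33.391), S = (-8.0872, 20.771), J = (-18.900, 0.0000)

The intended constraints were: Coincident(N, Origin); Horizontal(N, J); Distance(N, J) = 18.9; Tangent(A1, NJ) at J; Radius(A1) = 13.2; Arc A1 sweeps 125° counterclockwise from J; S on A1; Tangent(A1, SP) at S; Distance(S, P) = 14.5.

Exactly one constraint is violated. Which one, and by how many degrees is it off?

Tangent(A1, SP) at S — off by 5.50°.

N = (0.00, 0.00) ✓; N.y = 0.00, J.y = 0.00 ✓; |NJ| = 18.90 ✓; ∠(ZJ, JN) = 90.00° ✓; |ZJ| = 13.20 ✓; bearing(Z→S) − bearing(Z→J) = 125.0° ✓; |ZS| = 13.20 ✓; ∠(ZS, SP) = 95.50° ✗; |SP| = 14.50 ✓.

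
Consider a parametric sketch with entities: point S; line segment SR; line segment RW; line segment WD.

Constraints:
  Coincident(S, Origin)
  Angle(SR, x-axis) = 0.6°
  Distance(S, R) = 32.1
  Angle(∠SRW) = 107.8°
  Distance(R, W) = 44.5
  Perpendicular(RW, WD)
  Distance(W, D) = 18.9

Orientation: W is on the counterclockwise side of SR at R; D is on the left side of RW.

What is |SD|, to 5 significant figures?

55.551

∠SRW = 107.8°, so RW runs at 0.6° + (180° − 107.8°) = 72.800° from the x-axis; with |RW| = 44.5, W = R + 44.5·(cos 72.800°, sin 72.800°) = (45.257, 42.846). RW ⟂ WD; with |WD| = 18.9 on the left of RW, D = W + 18.9·(-0.95528, 0.29571) = (27.202, 48.435). Then |SD| = |D − S| = 55.551.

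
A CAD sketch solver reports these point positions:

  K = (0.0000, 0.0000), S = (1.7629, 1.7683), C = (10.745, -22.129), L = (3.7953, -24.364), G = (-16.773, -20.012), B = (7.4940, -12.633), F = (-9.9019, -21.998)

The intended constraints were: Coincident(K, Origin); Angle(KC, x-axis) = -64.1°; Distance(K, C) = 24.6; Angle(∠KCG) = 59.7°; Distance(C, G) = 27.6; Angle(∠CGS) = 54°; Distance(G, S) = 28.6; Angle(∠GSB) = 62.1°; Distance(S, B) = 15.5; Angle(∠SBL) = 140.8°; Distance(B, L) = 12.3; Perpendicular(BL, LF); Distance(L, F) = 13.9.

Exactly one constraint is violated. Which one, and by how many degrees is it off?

Perpendicular(BL, LF) — off by 7.70°.

K = (0.00, 0.00) ✓; KC at -64.10° ✓; |KC| = 24.60 ✓; ∠KCG = 59.70° ✓; |CG| = 27.60 ✓; ∠CGS = 54.00° ✓; |GS| = 28.60 ✓; ∠GSB = 62.10° ✓; |SB| = 15.50 ✓; ∠SBL = 140.8° ✓; |BL| = 12.30 ✓; ∠(BL, LF) = 82.30° ✗; |LF| = 13.90 ✓.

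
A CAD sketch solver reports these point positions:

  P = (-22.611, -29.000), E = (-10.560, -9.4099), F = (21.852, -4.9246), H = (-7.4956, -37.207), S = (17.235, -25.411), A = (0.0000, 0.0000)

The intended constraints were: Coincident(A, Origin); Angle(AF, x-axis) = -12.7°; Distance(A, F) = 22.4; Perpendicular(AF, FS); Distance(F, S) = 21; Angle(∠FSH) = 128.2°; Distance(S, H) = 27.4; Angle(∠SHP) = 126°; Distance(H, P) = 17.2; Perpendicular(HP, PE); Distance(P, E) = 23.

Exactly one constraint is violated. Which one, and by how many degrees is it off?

Perpendicular(HP, PE) — off by 3.10°.

A = (0.00, 0.00) ✓; AF at -12.70° ✓; |AF| = 22.40 ✓; ∠(AF, FS) = 90.00° ✓; |FS| = 21.00 ✓; ∠FSH = 128.2° ✓; |SH| = 27.40 ✓; ∠SHP = 126.0° ✓; |HP| = 17.20 ✓; ∠(HP, PE) = 93.10° ✗; |PE| = 23.00 ✓.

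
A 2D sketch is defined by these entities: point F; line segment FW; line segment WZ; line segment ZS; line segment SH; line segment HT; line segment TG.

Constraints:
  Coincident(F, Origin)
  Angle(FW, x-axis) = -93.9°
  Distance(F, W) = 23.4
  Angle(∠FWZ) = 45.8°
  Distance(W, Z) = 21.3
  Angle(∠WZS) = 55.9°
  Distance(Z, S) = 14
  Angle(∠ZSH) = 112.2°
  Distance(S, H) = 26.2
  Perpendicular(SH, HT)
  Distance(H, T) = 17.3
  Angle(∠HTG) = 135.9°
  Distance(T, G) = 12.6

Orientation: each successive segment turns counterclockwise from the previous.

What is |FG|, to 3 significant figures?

37.5

SH ⟂ HT, so HT runs at -37.8°; with |HT| = 17.3, T = (-1.22, -37.1). ∠HTG = 135.9° gives TG at 6.30° from the x-axis; with |TG| = 12.6, G = (11.3, -35.7). Then |FG| = |G − F| = 37.5.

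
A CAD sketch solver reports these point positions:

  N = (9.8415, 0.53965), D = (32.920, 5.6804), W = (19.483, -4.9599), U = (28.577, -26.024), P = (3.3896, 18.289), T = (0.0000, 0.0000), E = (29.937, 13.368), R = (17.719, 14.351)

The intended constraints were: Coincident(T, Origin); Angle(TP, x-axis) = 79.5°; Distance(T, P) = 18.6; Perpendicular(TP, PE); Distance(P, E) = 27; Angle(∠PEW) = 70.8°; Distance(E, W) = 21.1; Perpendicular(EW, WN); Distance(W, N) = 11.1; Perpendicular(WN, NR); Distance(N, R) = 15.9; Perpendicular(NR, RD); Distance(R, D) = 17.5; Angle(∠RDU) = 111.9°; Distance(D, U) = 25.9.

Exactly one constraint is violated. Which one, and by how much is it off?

Distance(D, U) = 25.9 — off by 6.10.

T = (0.00, 0.00) ✓; TP at 79.50° ✓; |TP| = 18.60 ✓; ∠(TP, PE) = 90.00° ✓; |PE| = 27.00 ✓; ∠PEW = 70.80° ✓; |EW| = 21.10 ✓; ∠(EW, WN) = 90.00° ✓; |WN| = 11.10 ✓; ∠(WN, NR) = 90.00° ✓; |NR| = 15.90 ✓; ∠(NR, RD) = 90.00° ✓; |RD| = 17.50 ✓; ∠RDU = 111.9° ✓; |DU| = 32.00 ✗.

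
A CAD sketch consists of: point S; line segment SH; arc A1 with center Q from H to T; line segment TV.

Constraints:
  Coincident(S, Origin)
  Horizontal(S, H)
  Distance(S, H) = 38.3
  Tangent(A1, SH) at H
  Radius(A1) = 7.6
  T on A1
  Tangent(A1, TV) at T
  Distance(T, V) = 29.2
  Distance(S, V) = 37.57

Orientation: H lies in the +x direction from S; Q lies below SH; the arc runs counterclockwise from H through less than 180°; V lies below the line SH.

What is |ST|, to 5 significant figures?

31.625

Checks: ∠(QH, HS) = 90.00° ✓; |QT| = 7.600 ✓; ∠(QT, TV) = 90.00° ✓; |TV| = 29.20 ✓; |SV| = 37.57 ✓.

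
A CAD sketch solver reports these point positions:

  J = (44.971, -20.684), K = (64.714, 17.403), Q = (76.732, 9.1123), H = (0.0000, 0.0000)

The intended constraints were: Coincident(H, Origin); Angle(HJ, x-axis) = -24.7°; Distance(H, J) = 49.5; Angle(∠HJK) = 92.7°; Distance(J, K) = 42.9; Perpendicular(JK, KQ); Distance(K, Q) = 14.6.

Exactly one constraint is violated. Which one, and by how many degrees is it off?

Perpendicular(JK, KQ) — off by 7.20°.

H = (0.00, 0.00) ✓; HJ at -24.70° ✓; |HJ| = 49.50 ✓; ∠HJK = 92.70° ✓; |JK| = 42.90 ✓; ∠(JK, KQ) = 97.20° ✗; |KQ| = 14.60 ✓.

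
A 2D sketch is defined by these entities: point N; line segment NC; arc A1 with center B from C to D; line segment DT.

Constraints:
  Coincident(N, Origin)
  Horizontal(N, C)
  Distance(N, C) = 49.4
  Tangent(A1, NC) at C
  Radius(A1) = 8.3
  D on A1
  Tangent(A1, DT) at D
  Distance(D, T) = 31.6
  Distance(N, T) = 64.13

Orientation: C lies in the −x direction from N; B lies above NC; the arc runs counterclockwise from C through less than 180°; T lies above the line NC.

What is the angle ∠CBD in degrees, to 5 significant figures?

104.60°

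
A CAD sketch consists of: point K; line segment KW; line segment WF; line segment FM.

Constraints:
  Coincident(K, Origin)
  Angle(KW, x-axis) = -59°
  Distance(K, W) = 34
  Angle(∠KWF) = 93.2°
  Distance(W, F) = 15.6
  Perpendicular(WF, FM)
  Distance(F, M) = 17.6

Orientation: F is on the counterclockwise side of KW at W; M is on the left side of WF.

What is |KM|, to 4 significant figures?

23.95

K is at the origin; KW runs at -59.0° with length 34.0, so W = 34.0·(cos -59.0°, sin -59.0°) = (17.51, -29.14). ∠KWF = 93.2°, so WF runs at -59.0° + (180° − 93.2°) = 27.80° from the x-axis; with |WF| = 15.6, F = W + 15.6·(cos 27.80°, sin 27.80°) = (31.31, -21.87). WF is perpendicular to FM; with |FM| = 17.6 on the left of WF, M = F + 17.6·(-0.4664, 0.8846) = (23.10, -6.299). Then |KM| = |M − K| = 23.95.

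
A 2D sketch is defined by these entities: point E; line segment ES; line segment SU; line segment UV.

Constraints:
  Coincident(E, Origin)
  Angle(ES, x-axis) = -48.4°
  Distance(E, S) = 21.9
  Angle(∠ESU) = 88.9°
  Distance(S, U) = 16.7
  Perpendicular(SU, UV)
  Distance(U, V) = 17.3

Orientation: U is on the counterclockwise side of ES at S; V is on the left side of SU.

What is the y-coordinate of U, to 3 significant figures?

-5.05

E is at the origin; ES runs at -48.4° with length 21.9, so S = 21.9·(cos -48.4°, sin -48.4°) = (14.5, -16.4). ∠ESU = 88.9°, so SU runs at -48.4° + (180° − 88.9°) = 42.7° from the x-axis; with |SU| = 16.7, U = S + 16.7·(cos 42.7°, sin 42.7°) = (26.8, -5.05). So U.y = -5.05.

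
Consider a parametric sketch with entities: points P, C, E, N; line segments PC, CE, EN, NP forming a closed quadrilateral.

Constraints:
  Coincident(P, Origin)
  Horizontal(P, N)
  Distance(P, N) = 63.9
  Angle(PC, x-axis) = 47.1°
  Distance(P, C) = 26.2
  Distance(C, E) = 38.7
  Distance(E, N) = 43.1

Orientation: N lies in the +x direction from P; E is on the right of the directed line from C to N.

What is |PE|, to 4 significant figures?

31.39

Checks: |CE| = 38.70 ✓; |EN| = 43.10 ✓.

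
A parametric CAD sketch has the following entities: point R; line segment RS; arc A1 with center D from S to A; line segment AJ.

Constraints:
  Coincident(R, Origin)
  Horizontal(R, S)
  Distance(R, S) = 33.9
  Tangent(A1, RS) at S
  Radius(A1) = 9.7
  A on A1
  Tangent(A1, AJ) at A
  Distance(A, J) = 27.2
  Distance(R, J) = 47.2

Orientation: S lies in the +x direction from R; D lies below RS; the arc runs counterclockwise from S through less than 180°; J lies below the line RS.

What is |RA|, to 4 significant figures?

26.68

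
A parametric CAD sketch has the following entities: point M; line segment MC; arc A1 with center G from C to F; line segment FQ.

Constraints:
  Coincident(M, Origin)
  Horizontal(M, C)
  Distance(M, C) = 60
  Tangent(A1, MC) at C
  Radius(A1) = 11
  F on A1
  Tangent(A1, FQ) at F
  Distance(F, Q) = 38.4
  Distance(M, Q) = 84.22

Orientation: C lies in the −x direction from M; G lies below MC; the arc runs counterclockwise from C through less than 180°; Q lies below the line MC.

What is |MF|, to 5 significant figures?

71.959

M is at the origin; M and C share the same y with |MC| = 60.0 and C on the −x side, so C = (-60.000, 0.0000). A1 meets MC tangentially, so GC is at right angles to MC, so G = C + (0, -11) = (-60.000, -11.000). Since GF ⟂ FQ (tangency), |GQ| = √(11.0² + 38.4²) = 39.944 regardless of where F sits on A1. So Q lies on both circle(M, 84.22) and circle(G, 39.944); the below-MC intersection is Q = (-67.615, -50.212). F is the foot of the tangent from Q: F = (-70.958, -11.958).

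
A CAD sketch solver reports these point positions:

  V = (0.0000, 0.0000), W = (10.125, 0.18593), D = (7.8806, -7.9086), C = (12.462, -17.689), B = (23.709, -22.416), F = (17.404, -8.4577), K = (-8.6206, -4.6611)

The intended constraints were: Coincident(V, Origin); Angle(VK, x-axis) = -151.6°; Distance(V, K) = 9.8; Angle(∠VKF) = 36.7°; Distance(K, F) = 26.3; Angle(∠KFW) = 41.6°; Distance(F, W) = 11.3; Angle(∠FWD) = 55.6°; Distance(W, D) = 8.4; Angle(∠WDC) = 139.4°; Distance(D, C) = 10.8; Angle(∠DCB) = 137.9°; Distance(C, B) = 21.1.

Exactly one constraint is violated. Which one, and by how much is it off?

Distance(C, B) = 21.1 — off by 8.90.

V = (0.00, 0.00) ✓; VK at -151.6° ✓; |VK| = 9.800 ✓; ∠VKF = 36.70° ✓; |KF| = 26.30 ✓; ∠KFW = 41.60° ✓; |FW| = 11.30 ✓; ∠FWD = 55.60° ✓; |WD| = 8.400 ✓; ∠WDC = 139.4° ✓; |DC| = 10.80 ✓; ∠DCB = 137.9° ✓; |CB| = 12.20 ✗.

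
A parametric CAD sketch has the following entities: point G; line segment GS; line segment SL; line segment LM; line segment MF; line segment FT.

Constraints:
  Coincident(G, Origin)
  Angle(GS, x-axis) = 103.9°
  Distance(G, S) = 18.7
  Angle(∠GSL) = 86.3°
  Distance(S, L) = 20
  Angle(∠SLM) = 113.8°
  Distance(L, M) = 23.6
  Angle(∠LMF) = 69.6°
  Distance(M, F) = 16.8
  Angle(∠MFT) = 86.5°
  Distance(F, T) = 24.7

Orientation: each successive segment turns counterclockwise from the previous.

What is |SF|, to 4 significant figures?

25.94

G is at the origin; GS runs at 103.9° with length 18.7, so S = (-4.492, 18.15). ∠GSL = 86.3° gives SL at -162.4° from the x-axis; with |SL| = 20.0, L = (-23.56, 12.11). ∠SLM = 113.8° gives LM at -96.20° from the x-axis; with |LM| = 23.6, M = (-26.10, -11.36). ∠LMF = 69.6° gives MF at 14.20° from the x-axis; with |MF| = 16.8, F = (-9.818, -7.236). Then |SF| = |F − S| = 25.94.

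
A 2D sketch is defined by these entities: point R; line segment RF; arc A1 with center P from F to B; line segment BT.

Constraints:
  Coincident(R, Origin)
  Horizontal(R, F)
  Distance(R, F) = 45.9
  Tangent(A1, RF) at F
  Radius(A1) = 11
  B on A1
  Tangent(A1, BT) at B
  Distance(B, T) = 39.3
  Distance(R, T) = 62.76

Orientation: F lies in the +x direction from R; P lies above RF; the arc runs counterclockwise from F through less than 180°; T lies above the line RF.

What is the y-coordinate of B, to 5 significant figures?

16.238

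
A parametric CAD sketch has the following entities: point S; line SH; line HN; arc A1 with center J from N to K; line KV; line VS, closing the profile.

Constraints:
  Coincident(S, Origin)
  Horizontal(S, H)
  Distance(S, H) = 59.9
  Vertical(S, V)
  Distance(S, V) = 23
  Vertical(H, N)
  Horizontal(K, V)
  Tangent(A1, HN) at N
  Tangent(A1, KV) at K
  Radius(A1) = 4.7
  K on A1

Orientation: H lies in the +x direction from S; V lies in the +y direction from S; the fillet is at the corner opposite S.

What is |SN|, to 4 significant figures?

62.63

The virtual corner opposite S is at (59.90, 23.00). A1 meets HN tangentially, so JN is at right angles to HN and A1 meets KV tangentially, so JK is at right angles to KV, with radius 4.7, so the center J sits 4.7 in from both sides at J = (55.20, 18.30). That places the tangent points at N = (59.90, 18.30) on HN and K = (55.20, 23.00) on KV. Then |SN| = |N − S| = 62.63.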